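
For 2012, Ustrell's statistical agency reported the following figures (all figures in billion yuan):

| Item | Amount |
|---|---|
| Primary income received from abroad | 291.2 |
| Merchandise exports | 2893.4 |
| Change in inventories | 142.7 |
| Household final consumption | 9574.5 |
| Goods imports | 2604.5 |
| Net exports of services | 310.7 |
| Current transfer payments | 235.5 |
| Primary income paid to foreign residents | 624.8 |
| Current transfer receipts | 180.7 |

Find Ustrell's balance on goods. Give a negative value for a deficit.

Goods balance = 2893.4 - 2604.5 = 288.9

288.9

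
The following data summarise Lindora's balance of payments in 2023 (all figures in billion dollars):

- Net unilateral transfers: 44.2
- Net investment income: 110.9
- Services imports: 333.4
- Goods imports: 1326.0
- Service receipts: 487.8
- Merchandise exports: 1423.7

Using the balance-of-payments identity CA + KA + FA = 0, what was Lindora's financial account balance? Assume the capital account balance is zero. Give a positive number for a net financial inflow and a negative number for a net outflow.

Goods balance = 1423.7 - 1326.0 = 97.7
Services balance = 487.8 - 333.4 = 154.4
Trade balance (goods + services) = 97.7 + 154.4 = 252.1
Net primary income = 110.9
Net secondary income = 44.2
Current account = 252.1 + 110.9 + 44.2 = 407.2
Financial account = -(407.2) = -407.2

-407.2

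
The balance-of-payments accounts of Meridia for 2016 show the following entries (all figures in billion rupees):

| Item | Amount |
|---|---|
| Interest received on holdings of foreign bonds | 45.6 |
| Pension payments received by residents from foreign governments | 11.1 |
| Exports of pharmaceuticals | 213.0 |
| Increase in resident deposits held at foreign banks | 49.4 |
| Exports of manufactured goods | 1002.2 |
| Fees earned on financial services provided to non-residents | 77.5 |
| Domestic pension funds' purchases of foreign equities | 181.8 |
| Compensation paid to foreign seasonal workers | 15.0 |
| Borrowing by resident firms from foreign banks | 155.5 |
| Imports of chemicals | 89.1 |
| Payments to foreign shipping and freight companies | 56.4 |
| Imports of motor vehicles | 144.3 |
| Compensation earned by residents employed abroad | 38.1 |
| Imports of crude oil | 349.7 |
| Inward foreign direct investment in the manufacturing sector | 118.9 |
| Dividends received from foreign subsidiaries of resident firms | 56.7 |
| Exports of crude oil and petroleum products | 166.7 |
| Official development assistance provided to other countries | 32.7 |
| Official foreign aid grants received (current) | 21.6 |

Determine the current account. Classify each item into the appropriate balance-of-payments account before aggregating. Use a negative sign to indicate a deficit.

Goods: -349.7 - 144.3 + 213.0 - 89.1 + 1002.2 + 166.7 = 798.8
Services: 77.5 - 56.4 = 21.1
Primary income: -15.0 + 38.1 + 56.7 + 45.6 = 125.4
Secondary income: 21.6 - 32.7 + 11.1 = 0.0
Current account = 798.8 + 21.1 + 125.4 + 0.0 = 945.3
(Excluded from the current account — financial account: increase in resident deposits held at foreign banks 49.4, domestic pension funds' purchases of foreign equities 181.8, borrowing by resident firms from foreign banks 155.5, inward foreign direct investment in the manufacturing sector 118.9.)

945.3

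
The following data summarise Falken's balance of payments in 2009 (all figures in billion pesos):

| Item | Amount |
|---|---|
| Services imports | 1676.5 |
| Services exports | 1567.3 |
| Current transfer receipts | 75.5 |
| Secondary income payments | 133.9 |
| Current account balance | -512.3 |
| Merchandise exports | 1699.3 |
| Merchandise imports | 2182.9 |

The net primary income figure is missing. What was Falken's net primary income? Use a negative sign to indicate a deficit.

138.9

Current account = goods balance + services balance + net primary income + net secondary income
Sum of the known components = -651.2
Net primary income = CA - (known components) = -512.3 - (-651.2) = 138.9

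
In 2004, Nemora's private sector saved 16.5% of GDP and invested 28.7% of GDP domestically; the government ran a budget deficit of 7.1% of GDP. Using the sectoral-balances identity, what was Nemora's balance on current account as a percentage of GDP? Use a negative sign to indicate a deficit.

-19.3

By the sectoral-balances identity, CA = (S_private - I) + (T - G).
Private balance = 16.5 - 28.7 = -12.2
Government balance (T - G) = -7.1
CA = -12.2 + (-7.1) = -19.3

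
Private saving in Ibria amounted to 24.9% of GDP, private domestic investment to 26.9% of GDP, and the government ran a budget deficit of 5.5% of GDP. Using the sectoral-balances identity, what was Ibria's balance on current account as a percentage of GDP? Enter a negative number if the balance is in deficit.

-7.5

By the sectoral-balances identity, CA = (S_private - I) + (T - G).
Private balance = 24.9 - 26.9 = -2.0
Government balance (T - G) = -5.5
CA = -2.0 + (-5.5) = -7.5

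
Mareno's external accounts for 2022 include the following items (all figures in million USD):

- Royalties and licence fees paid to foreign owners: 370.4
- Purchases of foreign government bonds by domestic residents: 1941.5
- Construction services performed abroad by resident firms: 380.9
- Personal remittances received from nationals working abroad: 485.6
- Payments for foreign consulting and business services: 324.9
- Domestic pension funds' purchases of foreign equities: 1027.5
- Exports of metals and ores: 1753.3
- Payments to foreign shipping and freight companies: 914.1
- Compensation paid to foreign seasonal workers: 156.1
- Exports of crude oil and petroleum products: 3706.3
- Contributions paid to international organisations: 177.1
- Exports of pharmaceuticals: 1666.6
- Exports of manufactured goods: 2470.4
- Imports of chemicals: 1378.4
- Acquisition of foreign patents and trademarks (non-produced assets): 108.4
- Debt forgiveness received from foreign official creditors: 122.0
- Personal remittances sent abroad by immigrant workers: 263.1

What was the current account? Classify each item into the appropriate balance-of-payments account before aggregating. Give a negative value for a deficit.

Goods: 2470.4 + 1753.3 + 3706.3 - 1378.4 + 1666.6 = 8218.2
Services: -324.9 + 380.9 - 370.4 - 914.1 = -1228.5
Primary income: -156.1
Secondary income: -177.1 - 263.1 + 485.6 = 45.4
Current account = 8218.2 + (-1228.5) + (-156.1) + 45.4 = 6879.0
(Excluded from the current account — financial account: purchases of foreign government bonds by domestic residents 1941.5, domestic pension funds' purchases of foreign equities 1027.5; capital account: acquisition of foreign patents and trademarks (non-produced assets) 108.4, debt forgiveness received from foreign official creditors 122.0.)

6879.0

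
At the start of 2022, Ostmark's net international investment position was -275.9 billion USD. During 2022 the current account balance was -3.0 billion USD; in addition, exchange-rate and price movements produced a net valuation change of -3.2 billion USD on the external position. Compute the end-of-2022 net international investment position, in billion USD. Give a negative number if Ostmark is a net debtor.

Change in NIIP = current account + net valuation change = -3.0 + (-3.2) = -6.2
End-of-year NIIP = -275.9 + (-6.2) = -282.1

-282.1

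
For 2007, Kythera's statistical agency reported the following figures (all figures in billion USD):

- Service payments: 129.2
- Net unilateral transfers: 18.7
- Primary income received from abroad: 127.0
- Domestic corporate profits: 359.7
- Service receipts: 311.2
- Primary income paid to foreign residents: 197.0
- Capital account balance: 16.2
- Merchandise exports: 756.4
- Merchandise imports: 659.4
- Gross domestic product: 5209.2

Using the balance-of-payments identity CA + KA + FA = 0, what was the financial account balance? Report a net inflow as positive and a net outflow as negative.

Goods balance = 756.4 - 659.4 = 97.0
Services balance = 311.2 - 129.2 = 182.0
Trade balance (goods + services) = 97.0 + 182.0 = 279.0
Net primary income = 127.0 - 197.0 = -70.0
Net secondary income = 18.7
Current account = 279.0 + (-70.0) + 18.7 = 227.7
Financial account = -(227.7 + 16.2) = -243.9

-243.9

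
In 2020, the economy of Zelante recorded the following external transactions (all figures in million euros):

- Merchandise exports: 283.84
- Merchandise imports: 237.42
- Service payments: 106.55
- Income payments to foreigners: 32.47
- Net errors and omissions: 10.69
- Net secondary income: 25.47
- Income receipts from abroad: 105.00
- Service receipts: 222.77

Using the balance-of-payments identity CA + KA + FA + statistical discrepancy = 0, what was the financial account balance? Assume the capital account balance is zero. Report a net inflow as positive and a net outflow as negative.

-271.33

Goods balance = 283.84 - 237.42 = 46.42
Services balance = 222.77 - 106.55 = 116.22
Trade balance (goods + services) = 46.42 + 116.22 = 162.64
Net primary income = 105.00 - 32.47 = 72.53
Net secondary income = 25.47
Current account = 162.64 + 72.53 + 25.47 = 260.64
Financial account = -(260.64 + 10.69) = -271.33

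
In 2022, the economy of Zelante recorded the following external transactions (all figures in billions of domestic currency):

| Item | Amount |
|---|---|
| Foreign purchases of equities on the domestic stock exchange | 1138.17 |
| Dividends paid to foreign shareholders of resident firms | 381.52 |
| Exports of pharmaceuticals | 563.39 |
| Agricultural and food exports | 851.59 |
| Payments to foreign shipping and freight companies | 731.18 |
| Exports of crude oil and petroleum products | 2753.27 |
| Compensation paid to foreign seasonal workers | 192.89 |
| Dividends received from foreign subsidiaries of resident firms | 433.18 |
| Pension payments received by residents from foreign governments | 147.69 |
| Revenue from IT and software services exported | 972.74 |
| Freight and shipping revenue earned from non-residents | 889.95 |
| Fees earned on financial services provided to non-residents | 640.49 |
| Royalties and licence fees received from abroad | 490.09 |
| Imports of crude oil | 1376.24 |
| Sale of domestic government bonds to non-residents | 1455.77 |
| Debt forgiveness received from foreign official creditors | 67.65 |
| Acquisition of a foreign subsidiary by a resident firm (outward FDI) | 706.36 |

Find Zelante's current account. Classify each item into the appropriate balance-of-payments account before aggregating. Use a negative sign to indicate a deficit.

5060.56

Goods: -1376.24 + 563.39 + 851.59 + 2753.27 = 2792.01
Services: 889.95 - 731.18 + 640.49 + 490.09 + 972.74 = 2262.09
Primary income: 433.18 - 381.52 - 192.89 = -141.23
Secondary income: 147.69
Current account = 2792.01 + 2262.09 + (-141.23) + 147.69 = 5060.56
(Excluded from the current account — financial account: foreign purchases of equities on the domestic stock exchange 1138.17, sale of domestic government bonds to non-residents 1455.77, acquisition of a foreign subsidiary by a resident firm (outward FDI) 706.36; capital account: debt forgiveness received from foreign official creditors 67.65.)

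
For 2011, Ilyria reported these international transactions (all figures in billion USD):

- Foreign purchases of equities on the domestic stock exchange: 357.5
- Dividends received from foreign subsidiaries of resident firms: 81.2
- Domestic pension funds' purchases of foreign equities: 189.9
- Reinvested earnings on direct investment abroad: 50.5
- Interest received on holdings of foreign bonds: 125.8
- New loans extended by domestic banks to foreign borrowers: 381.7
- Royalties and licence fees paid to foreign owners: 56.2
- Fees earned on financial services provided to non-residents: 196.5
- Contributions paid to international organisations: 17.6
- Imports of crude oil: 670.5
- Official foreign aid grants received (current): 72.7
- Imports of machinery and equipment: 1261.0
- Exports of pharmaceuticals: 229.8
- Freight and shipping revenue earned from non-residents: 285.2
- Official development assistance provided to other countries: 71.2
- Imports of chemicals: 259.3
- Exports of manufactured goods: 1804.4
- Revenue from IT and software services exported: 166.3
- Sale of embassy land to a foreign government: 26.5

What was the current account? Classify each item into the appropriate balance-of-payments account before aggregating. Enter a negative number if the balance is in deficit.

676.6

Goods: -670.5 - 1261.0 + 1804.4 + 229.8 - 259.3 = -156.6
Services: 196.5 + 285.2 - 56.2 + 166.3 = 591.8
Primary income: 50.5 + 125.8 + 81.2 = 257.5
Secondary income: -17.6 - 71.2 + 72.7 = -16.1
Current account = (-156.6) + 591.8 + 257.5 + (-16.1) = 676.6
(Excluded from the current account — financial account: foreign purchases of equities on the domestic stock exchange 357.5, domestic pension funds' purchases of foreign equities 189.9, new loans extended by domestic banks to foreign borrowers 381.7; capital account: sale of embassy land to a foreign government 26.5.)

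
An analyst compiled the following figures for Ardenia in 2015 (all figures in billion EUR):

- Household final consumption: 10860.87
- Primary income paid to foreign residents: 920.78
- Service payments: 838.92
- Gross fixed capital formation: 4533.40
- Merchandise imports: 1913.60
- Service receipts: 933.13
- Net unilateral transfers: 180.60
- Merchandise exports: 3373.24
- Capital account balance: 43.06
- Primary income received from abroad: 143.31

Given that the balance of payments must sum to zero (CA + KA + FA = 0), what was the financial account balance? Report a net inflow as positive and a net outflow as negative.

-1000.04

Goods balance = 3373.24 - 1913.60 = 1459.64
Services balance = 933.13 - 838.92 = 94.21
Trade balance (goods + services) = 1459.64 + 94.21 = 1553.85
Net primary income = 143.31 - 920.78 = -777.47
Net secondary income = 180.60
Current account = 1553.85 + (-777.47) + 180.60 = 956.98
Financial account = -(956.98 + 43.06) = -1000.04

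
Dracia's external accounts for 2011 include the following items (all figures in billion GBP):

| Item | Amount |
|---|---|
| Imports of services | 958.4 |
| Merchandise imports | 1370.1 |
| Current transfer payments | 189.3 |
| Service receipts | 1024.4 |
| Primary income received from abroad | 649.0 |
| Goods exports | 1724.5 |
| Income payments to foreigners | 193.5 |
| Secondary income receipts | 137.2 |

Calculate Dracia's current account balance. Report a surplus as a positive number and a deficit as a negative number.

823.8

Goods balance = 1724.5 - 1370.1 = 354.4
Services balance = 1024.4 - 958.4 = 66.0
Trade balance (goods + services) = 354.4 + 66.0 = 420.4
Net primary income = 649.0 - 193.5 = 455.5
Net secondary income = 137.2 - 189.3 = -52.1
Current account = 420.4 + 455.5 + (-52.1) = 823.8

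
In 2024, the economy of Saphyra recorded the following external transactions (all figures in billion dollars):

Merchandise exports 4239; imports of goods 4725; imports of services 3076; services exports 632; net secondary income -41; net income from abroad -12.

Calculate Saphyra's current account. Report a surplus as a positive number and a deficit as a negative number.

-2983

Goods balance = 4239 - 4725 = -486
Services balance = 632 - 3076 = -2444
Trade balance (goods + services) = -486 + (-2444) = -2930
Net primary income = -12
Net secondary income = -41
Current account = -2930 + (-12) + (-41) = -2983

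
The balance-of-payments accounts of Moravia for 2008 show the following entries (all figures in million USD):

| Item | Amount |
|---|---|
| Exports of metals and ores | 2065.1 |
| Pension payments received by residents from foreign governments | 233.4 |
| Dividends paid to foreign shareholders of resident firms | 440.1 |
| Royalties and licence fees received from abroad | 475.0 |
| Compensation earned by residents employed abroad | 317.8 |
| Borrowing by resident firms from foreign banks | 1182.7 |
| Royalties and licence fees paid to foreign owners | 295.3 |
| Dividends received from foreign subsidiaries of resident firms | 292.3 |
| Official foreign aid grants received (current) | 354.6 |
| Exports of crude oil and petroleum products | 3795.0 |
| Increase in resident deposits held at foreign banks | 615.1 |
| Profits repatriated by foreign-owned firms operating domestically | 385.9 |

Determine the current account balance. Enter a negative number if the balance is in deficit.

6411.9

Goods: 2065.1 + 3795.0 = 5860.1
Services: 475.0 - 295.3 = 179.7
Primary income: -440.1 + 292.3 - 385.9 + 317.8 = -215.9
Secondary income: 233.4 + 354.6 = 588.0
Current account = 5860.1 + 179.7 + (-215.9) + 588.0 = 6411.9
(Excluded from the current account — financial account: borrowing by resident firms from foreign banks 1182.7, increase in resident deposits held at foreign banks 615.1.)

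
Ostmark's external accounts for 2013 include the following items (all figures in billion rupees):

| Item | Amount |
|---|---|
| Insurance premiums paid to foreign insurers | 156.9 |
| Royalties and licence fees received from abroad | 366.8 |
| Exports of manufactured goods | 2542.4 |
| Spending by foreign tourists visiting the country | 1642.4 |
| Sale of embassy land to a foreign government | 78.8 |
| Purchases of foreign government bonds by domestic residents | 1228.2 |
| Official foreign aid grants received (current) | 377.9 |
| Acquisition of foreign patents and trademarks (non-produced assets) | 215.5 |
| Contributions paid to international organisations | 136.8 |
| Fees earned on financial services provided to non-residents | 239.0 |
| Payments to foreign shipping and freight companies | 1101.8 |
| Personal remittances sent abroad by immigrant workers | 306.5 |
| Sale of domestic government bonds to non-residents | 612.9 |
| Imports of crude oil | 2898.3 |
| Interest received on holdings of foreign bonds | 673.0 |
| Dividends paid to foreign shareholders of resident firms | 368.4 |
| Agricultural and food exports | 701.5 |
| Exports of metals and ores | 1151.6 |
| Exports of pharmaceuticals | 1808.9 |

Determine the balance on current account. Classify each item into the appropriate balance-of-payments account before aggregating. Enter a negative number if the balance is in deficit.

Goods: 1151.6 - 2898.3 + 701.5 + 2542.4 + 1808.9 = 3306.1
Services: 366.8 - 1101.8 - 156.9 + 1642.4 + 239.0 = 989.5
Primary income: -368.4 + 673.0 = 304.6
Secondary income: -306.5 - 136.8 + 377.9 = -65.4
Current account = 3306.1 + 989.5 + 304.6 + (-65.4) = 4534.8
(Excluded from the current account — capital account: sale of embassy land to a foreign government 78.8, acquisition of foreign patents and trademarks (non-produced assets) 215.5; financial account: purchases of foreign government bonds by domestic residents 1228.2, sale of domestic government bonds to non-residents 612.9.)

4534.8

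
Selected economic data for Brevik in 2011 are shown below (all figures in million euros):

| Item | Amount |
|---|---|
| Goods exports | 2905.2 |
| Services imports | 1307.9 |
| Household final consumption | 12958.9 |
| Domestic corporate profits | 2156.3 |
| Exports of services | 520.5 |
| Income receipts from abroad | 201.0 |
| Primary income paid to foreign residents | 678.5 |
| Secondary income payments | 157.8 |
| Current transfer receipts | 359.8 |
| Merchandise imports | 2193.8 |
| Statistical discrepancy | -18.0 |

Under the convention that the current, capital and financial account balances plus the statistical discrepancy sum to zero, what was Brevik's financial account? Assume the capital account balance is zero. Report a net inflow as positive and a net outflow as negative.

Goods balance = 2905.2 - 2193.8 = 711.4
Services balance = 520.5 - 1307.9 = -787.4
Trade balance (goods + services) = 711.4 + (-787.4) = -76.0
Net primary income = 201.0 - 678.5 = -477.5
Net secondary income = 359.8 - 157.8 = 202.0
Current account = -76.0 + (-477.5) + 202.0 = -351.5
Financial account = -(-351.5 + (-18.0)) = 369.5

369.5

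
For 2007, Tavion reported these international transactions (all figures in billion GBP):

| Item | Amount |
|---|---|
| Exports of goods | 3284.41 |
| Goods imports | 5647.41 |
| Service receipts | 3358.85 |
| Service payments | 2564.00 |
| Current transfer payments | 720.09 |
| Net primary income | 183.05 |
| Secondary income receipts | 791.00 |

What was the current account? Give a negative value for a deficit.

Goods balance = 3284.41 - 5647.41 = -2363.00
Services balance = 3358.85 - 2564.00 = 794.85
Trade balance (goods + services) = -2363.00 + 794.85 = -1568.15
Net primary income = 183.05
Net secondary income = 791.00 - 720.09 = 70.91
Current account = -1568.15 + 183.05 + 70.91 = -1314.19

-1314.19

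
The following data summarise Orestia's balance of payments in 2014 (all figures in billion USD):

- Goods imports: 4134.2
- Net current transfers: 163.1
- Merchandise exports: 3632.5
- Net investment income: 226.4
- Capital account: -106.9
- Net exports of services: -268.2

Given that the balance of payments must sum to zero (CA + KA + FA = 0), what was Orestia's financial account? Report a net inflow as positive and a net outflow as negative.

Goods balance = 3632.5 - 4134.2 = -501.7
Services balance = -268.2
Trade balance (goods + services) = -501.7 + (-268.2) = -769.9
Net primary income = 226.4
Net secondary income = 163.1
Current account = -769.9 + 226.4 + 163.1 = -380.4
Financial account = -(-380.4 + (-106.9)) = 487.3

487.3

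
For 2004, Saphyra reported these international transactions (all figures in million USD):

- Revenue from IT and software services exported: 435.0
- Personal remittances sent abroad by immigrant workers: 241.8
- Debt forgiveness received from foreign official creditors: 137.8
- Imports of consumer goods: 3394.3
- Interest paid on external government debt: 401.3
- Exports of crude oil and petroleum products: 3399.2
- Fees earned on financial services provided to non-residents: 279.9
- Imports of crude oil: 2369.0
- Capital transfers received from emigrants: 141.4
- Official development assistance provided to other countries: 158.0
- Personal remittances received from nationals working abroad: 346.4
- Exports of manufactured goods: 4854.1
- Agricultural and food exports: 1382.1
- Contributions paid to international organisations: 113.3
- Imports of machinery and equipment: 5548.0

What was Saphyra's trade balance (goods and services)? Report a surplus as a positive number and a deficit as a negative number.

-961.0

Goods: -2369.0 + 4854.1 - 3394.3 - 5548.0 + 1382.1 + 3399.2 = -1675.9
Services: 435.0 + 279.9 = 714.9
Trade balance = -1675.9 + 714.9 = -961.0
(Excluded from the trade balance — secondary income: personal remittances sent abroad by immigrant workers 241.8, official development assistance provided to other countries 158.0, personal remittances received from nationals working abroad 346.4, contributions paid to international organisations 113.3; capital account: debt forgiveness received from foreign official creditors 137.8, capital transfers received from emigrants 141.4; primary income: interest paid on external government debt 401.3.)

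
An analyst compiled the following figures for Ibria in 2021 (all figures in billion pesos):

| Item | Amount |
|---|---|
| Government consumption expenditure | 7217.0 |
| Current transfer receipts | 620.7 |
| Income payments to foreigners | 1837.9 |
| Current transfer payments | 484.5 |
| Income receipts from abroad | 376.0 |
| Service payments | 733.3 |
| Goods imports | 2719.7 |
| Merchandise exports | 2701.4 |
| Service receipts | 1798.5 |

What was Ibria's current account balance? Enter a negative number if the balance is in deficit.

Goods balance = 2701.4 - 2719.7 = -18.3
Services balance = 1798.5 - 733.3 = 1065.2
Trade balance (goods + services) = -18.3 + 1065.2 = 1046.9
Net primary income = 376.0 - 1837.9 = -1461.9
Net secondary income = 620.7 - 484.5 = 136.2
Current account = 1046.9 + (-1461.9) + 136.2 = -278.8

-278.8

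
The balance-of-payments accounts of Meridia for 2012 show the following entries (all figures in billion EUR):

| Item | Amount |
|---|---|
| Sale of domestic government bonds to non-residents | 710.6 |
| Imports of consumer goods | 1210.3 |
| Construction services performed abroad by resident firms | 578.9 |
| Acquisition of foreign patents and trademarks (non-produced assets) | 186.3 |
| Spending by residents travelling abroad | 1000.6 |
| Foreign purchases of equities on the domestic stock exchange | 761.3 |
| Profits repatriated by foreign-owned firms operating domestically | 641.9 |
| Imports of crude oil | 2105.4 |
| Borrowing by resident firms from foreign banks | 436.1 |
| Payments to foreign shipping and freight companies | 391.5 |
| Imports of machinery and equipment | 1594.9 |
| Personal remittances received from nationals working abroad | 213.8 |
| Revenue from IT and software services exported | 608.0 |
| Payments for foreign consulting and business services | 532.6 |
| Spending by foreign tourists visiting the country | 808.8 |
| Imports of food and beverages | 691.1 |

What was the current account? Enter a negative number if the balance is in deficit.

Goods: -1210.3 - 691.1 - 2105.4 - 1594.9 = -5601.7
Services: 608.0 + 578.9 - 532.6 + 808.8 - 391.5 - 1000.6 = 71.0
Primary income: -641.9
Secondary income: 213.8
Current account = (-5601.7) + 71.0 + (-641.9) + 213.8 = -5958.8
(Excluded from the current account — financial account: sale of domestic government bonds to non-residents 710.6, foreign purchases of equities on the domestic stock exchange 761.3, borrowing by resident firms from foreign banks 436.1; capital account: acquisition of foreign patents and trademarks (non-produced assets) 186.3.)

-5958.8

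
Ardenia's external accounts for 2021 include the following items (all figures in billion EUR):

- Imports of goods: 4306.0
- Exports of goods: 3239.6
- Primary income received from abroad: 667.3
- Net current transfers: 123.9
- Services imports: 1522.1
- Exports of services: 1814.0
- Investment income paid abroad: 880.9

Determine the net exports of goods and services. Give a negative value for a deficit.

-774.5

Goods balance = 3239.6 - 4306.0 = -1066.4
Services balance = 1814.0 - 1522.1 = 291.9
Trade balance (goods + services) = -1066.4 + 291.9 = -774.5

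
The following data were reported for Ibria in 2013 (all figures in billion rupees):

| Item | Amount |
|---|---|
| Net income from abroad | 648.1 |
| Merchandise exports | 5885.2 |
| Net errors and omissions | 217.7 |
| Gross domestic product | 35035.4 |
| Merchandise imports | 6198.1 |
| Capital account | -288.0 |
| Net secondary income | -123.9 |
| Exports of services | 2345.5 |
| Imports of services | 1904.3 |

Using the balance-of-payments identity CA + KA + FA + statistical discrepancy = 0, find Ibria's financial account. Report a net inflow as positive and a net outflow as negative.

-582.2

Goods balance = 5885.2 - 6198.1 = -312.9
Services balance = 2345.5 - 1904.3 = 441.2
Trade balance (goods + services) = -312.9 + 441.2 = 128.3
Net primary income = 648.1
Net secondary income = -123.9
Current account = 128.3 + 648.1 + (-123.9) = 652.5
Financial account = -(652.5 + (-288.0) + 217.7) = -582.2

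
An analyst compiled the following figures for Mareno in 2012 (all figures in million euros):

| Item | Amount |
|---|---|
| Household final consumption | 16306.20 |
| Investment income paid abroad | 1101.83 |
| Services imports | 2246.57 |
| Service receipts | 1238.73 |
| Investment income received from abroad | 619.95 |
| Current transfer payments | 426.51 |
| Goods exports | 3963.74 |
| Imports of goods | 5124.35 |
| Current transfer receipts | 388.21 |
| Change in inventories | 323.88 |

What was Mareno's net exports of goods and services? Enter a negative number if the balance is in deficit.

-2168.45

Goods balance = 3963.74 - 5124.35 = -1160.61
Services balance = 1238.73 - 2246.57 = -1007.84
Trade balance (goods + services) = -1160.61 + (-1007.84) = -2168.45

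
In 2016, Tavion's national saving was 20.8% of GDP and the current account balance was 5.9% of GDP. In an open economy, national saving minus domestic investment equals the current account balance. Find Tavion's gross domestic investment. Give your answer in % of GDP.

14.9

I = S - CA = 20.8 - 5.9 = 14.9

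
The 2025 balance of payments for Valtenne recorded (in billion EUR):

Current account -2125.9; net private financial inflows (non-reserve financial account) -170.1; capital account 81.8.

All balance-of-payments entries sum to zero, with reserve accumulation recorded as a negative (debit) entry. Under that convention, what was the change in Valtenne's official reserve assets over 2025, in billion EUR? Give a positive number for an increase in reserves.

-2214.2

Official reserve transactions balance = -((-2125.9) + 81.8 + (-170.1)) = 2214.2
An accumulation of reserves is recorded as a debit (negative entry), so the change in the stock of reserves is the negative of that balance.
Change in official reserves = -(2214.2) = -2214.2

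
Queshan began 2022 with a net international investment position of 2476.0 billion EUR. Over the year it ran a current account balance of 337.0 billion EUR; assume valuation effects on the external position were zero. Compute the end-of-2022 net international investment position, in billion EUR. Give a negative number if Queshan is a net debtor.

With no valuation effects, change in NIIP = current account = 337.0
End-of-year NIIP = 2476.0 + 337.0 = 2813.0

2813.0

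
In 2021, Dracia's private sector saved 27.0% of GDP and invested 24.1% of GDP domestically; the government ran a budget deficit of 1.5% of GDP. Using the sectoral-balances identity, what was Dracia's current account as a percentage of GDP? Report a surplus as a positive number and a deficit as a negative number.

1.4

By the sectoral-balances identity, CA = (S_private - I) + (T - G).
Private balance = 27.0 - 24.1 = 2.9
Government balance (T - G) = -1.5
CA = 2.9 + (-1.5) = 1.4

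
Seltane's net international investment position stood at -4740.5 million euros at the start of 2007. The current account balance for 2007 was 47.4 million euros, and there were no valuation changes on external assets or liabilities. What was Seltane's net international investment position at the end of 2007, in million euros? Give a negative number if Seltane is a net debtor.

-4693.1

With no valuation effects, change in NIIP = current account = 47.4
End-of-year NIIP = -4740.5 + 47.4 = -4693.1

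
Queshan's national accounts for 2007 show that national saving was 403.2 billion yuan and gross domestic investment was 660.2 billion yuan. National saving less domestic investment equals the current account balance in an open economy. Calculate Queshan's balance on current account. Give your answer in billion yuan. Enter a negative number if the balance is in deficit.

-257.0

CA = S - I = 403.2 - 660.2 = -257.0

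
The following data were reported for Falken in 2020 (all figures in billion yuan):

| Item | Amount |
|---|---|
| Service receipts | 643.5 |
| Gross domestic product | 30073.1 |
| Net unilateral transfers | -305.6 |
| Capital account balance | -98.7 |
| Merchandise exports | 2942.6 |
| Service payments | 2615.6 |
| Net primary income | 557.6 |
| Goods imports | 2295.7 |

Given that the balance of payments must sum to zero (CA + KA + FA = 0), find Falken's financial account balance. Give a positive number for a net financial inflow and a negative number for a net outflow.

Goods balance = 2942.6 - 2295.7 = 646.9
Services balance = 643.5 - 2615.6 = -1972.1
Trade balance (goods + services) = 646.9 + (-1972.1) = -1325.2
Net primary income = 557.6
Net secondary income = -305.6
Current account = -1325.2 + 557.6 + (-305.6) = -1073.2
Financial account = -(-1073.2 + (-98.7)) = 1171.9

1171.9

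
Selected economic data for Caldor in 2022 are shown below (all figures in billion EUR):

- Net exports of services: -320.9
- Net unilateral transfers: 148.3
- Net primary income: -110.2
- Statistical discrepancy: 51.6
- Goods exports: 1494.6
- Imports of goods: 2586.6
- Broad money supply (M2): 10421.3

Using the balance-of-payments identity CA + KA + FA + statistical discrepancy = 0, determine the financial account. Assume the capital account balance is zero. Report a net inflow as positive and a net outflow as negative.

Goods balance = 1494.6 - 2586.6 = -1092.0
Services balance = -320.9
Trade balance (goods + services) = -1092.0 + (-320.9) = -1412.9
Net primary income = -110.2
Net secondary income = 148.3
Current account = -1412.9 + (-110.2) + 148.3 = -1374.8
Financial account = -(-1374.8 + 51.6) = 1323.2

1323.2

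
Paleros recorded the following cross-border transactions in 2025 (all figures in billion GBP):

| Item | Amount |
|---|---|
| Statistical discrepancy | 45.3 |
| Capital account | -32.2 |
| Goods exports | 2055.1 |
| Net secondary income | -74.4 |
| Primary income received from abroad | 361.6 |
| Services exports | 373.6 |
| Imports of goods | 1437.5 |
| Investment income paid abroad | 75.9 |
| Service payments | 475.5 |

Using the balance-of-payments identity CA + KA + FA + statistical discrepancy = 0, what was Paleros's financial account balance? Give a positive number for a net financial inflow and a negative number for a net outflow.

-740.1

Goods balance = 2055.1 - 1437.5 = 617.6
Services balance = 373.6 - 475.5 = -101.9
Trade balance (goods + services) = 617.6 + (-101.9) = 515.7
Net primary income = 361.6 - 75.9 = 285.7
Net secondary income = -74.4
Current account = 515.7 + 285.7 + (-74.4) = 727.0
Financial account = -(727.0 + (-32.2) + 45.3) = -740.1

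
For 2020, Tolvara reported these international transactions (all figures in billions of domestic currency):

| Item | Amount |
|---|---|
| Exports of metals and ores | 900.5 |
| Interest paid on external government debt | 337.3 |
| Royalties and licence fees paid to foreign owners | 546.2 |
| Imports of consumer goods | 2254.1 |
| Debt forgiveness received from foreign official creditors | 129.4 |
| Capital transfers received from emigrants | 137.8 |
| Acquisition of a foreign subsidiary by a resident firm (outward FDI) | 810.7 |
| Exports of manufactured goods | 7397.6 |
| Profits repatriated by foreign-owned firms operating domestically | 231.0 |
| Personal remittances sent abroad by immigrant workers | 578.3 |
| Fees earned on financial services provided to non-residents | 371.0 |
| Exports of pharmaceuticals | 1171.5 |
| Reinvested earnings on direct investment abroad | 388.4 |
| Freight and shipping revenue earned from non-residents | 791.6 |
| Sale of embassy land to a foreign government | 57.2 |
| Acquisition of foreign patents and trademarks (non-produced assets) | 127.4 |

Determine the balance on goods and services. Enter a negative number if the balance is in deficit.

7831.9

Goods: 1171.5 + 7397.6 - 2254.1 + 900.5 = 7215.5
Services: 371.0 - 546.2 + 791.6 = 616.4
Trade balance = 7215.5 + 616.4 = 7831.9
(Excluded from the trade balance — primary income: interest paid on external government debt 337.3, profits repatriated by foreign-owned firms operating domestically 231.0, reinvested earnings on direct investment abroad 388.4; capital account: debt forgiveness received from foreign official creditors 129.4, capital transfers received from emigrants 137.8, sale of embassy land to a foreign government 57.2, acquisition of foreign patents and trademarks (non-produced assets) 127.4; financial account: acquisition of a foreign subsidiary by a resident firm (outward FDI) 810.7; secondary income: personal remittances sent abroad by immigrant workers 578.3.)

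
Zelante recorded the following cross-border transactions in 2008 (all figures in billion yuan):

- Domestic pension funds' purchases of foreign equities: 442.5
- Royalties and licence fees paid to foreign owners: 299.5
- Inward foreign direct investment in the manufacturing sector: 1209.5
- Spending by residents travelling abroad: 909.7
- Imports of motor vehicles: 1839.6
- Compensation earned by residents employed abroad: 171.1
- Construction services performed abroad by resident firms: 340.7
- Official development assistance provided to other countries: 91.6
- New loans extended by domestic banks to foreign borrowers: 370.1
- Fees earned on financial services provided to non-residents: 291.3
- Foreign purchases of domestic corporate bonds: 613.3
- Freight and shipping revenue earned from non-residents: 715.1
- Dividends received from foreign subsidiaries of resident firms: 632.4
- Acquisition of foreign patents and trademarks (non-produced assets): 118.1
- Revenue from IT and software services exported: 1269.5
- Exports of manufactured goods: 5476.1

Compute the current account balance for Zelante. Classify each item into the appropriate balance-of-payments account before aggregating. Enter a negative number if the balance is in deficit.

5755.8

Goods: 5476.1 - 1839.6 = 3636.5
Services: 291.3 - 299.5 + 715.1 - 909.7 + 1269.5 + 340.7 = 1407.4
Primary income: 632.4 + 171.1 = 803.5
Secondary income: -91.6
Current account = 3636.5 + 1407.4 + 803.5 + (-91.6) = 5755.8
(Excluded from the current account — financial account: domestic pension funds' purchases of foreign equities 442.5, inward foreign direct investment in the manufacturing sector 1209.5, new loans extended by domestic banks to foreign borrowers 370.1, foreign purchases of domestic corporate bonds 613.3; capital account: acquisition of foreign patents and trademarks (non-produced assets) 118.1.)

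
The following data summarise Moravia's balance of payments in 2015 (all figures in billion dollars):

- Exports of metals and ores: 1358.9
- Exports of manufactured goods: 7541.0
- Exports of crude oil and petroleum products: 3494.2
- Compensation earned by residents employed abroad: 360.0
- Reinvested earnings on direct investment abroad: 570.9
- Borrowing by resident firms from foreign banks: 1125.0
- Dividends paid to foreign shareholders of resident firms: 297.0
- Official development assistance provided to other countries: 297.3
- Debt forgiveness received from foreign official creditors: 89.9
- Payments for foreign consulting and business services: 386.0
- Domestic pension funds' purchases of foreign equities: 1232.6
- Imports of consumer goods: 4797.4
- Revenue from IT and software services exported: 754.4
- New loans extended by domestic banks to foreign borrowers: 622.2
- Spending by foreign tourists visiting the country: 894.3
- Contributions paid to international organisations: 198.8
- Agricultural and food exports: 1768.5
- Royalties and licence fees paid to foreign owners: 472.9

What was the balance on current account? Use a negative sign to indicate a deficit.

Goods: 1358.9 - 4797.4 + 1768.5 + 3494.2 + 7541.0 = 9365.2
Services: 754.4 - 472.9 - 386.0 + 894.3 = 789.8
Primary income: -297.0 + 360.0 + 570.9 = 633.9
Secondary income: -297.3 - 198.8 = -496.1
Current account = 9365.2 + 789.8 + 633.9 + (-496.1) = 10292.8
(Excluded from the current account — financial account: borrowing by resident firms from foreign banks 1125.0, domestic pension funds' purchases of foreign equities 1232.6, new loans extended by domestic banks to foreign borrowers 622.2; capital account: debt forgiveness received from foreign official creditors 89.9.)

10292.8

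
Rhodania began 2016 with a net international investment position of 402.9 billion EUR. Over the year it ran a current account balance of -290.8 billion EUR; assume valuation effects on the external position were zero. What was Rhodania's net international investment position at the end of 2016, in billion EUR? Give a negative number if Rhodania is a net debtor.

112.1

With no valuation effects, change in NIIP = current account = -290.8
End-of-year NIIP = 402.9 + (-290.8) = 112.1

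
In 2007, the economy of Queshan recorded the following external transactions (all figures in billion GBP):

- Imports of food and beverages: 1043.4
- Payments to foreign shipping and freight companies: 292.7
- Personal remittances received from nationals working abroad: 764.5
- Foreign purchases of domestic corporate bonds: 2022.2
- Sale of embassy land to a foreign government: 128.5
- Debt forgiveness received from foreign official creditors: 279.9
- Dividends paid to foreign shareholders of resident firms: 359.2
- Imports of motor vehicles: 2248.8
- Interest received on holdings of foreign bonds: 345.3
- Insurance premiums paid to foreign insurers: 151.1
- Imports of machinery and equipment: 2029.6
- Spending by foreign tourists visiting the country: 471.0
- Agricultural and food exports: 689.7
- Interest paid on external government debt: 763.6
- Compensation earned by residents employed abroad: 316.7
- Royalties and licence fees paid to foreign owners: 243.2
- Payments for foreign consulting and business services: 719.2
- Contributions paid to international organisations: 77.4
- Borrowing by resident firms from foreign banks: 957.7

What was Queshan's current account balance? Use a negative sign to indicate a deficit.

-5341.0

Goods: -2029.6 - 2248.8 + 689.7 - 1043.4 = -4632.1
Services: -243.2 + 471.0 - 151.1 - 719.2 - 292.7 = -935.2
Primary income: -763.6 + 345.3 + 316.7 - 359.2 = -460.8
Secondary income: 764.5 - 77.4 = 687.1
Current account = (-4632.1) + (-935.2) + (-460.8) + 687.1 = -5341.0
(Excluded from the current account — financial account: foreign purchases of domestic corporate bonds 2022.2, borrowing by resident firms from foreign banks 957.7; capital account: sale of embassy land to a foreign government 128.5, debt forgiveness received from foreign official creditors 279.9.)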